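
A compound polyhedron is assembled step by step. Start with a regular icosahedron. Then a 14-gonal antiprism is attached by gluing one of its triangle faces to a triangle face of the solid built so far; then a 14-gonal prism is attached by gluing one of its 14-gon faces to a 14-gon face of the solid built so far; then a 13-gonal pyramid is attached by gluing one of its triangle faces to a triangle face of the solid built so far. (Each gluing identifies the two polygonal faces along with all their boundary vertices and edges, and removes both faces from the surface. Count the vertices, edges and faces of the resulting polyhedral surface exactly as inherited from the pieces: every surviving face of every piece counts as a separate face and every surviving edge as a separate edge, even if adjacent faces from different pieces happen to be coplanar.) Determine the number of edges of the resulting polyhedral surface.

134

A regular icosahedron: V=12, E=30, F=20.
Attach a 14-gonal antiprism (V=28, E=56, F=30) along a 3-gon: merge 3 vertices and 3 edges, delete both glued faces → V=37, E=83, F=48.
Attach a 14-gonal prism (V=28, E=42, F=16) along a 14-gon: merge 14 vertices and 14 edges, delete both glued faces → V=51, E=111, F=62.
Attach a 13-gonal pyramid (V=14, E=26, F=14) along a 3-gon: merge 3 vertices and 3 edges, delete both glued faces → V=62, E=134, F=74.
Check: V − E + F = 62 − 134 + 74 = 2.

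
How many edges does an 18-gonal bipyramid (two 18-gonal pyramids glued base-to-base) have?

A bipyramid over an n-gon has 2n triangular faces and n + 2 vertices: V = 18 + 2 = 20, E = 3·18 = 54, F = 2·18 = 36.

54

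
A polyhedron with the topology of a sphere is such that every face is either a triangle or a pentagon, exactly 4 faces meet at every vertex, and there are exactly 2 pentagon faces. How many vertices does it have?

10

Let x be the number of triangles; then F = 2 + x.
Edge–face incidences: 2E = 5·2 + 3·x = 10 + 3x.
Every vertex has degree 4, so 4V = 2E.
Euler: V − E + F = 2 ⇒ (2E)/4 − E + (2 + x) = 2.
Multiply by 8: 2·(2E) − 4·(2E) + 8·(2 + x) = 16, i.e. 16 + 8x − 2·(10 + 3x) = 16.
Collecting terms: 2x − 4 = 16, so 2x = 20, so x = 10.
Then 2E = 10 + 3·10 = 40, so E = 20, V = 2E/4 = 10, F = 2 + 10 = 12.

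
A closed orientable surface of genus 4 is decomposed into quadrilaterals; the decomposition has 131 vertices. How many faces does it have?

137

χ = 2 − 2·4 = -6, and every face is a square so 4F = 2E.
V − E + F = -6 with E = 4F/2 gives 131 − (4/2 − 1)·F = -6, so F = 137 and E = 274.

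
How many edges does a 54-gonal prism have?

A prism on an n-gon has two n-gon bases and n rectangular sides: V = 2·54 = 108, E = 3·54 = 162, F = 54 + 2 = 56.

162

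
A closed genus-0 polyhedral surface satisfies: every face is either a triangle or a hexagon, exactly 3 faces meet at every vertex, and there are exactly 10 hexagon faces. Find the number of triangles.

4

Let x be the number of triangles; then F = 10 + x.
Edge–face incidences: 2E = 6·10 + 3·x = 60 + 3x.
Every vertex has degree 3, so 3V = 2E.
Euler: V − E + F = 2 ⇒ (2E)/3 − E + (10 + x) = 2.
Multiply by 6: 2·(2E) − 3·(2E) + 6·(10 + x) = 12, i.e. 60 + 6x − (60 + 3x) = 12.
Collecting terms: 3x = 12, so x = 4.
Then 2E = 60 + 3·4 = 72, so E = 36, V = 2E/3 = 24, F = 10 + 4 = 14.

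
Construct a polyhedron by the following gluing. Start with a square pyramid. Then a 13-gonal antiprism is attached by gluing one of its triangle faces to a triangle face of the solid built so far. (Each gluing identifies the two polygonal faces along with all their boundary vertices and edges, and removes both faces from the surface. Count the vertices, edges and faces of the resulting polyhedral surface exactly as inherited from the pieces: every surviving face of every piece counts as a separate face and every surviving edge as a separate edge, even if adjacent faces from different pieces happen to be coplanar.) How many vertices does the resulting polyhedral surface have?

28

A square pyramid: V=5, E=8, F=5.
Attach a 13-gonal antiprism (V=26, E=52, F=28) along a 3-gon: merge 3 vertices and 3 edges, delete both glued faces → V=28, E=57, F=31.
Check: V − E + F = 28 − 57 + 31 = 2.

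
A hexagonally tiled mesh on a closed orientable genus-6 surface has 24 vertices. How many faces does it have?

17

χ = 2 − 2·6 = -10, and every face is a hexagon so 6F = 2E.
V − E + F = -10 with E = 6F/2 gives 24 − (6/2 − 1)·F = -10, so F = 17 and E = 51.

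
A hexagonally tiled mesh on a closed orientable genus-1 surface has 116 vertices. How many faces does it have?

58

χ = 2 − 2·1 = 0, and every face is a hexagon so 6F = 2E.
V − E + F = 0 with E = 6F/2 gives 116 − (6/2 − 1)·F = 0, so F = 58 and E = 174.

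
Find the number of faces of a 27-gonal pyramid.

A pyramid on an n-gon base has one n-gon and n triangles: V = 27 + 1 = 28, E = 2·27 = 54, F = 27 + 1 = 28.
Check: V − E + F = 28 − 54 + 28 = 2.

28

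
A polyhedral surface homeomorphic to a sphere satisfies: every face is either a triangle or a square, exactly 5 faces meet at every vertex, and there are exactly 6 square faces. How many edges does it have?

60

Let x be the number of triangles; then F = 6 + x.
Edge–face incidences: 2E = 4·6 + 3·x = 24 + 3x.
Every vertex has degree 5, so 5V = 2E.
Euler: V − E + F = 2 ⇒ (2E)/5 − E + (6 + x) = 2.
Multiply by 10: 2·(2E) − 5·(2E) + 10·(6 + x) = 20, i.e. 60 + 10x − 3·(24 + 3x) = 20.
Collecting terms: x − 12 = 20, so x = 32.
Then 2E = 24 + 3·32 = 120, so E = 60, V = 2E/5 = 24, F = 6 + 32 = 38.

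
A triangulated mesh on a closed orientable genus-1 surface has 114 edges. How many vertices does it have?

38

χ = 2 − 2·1 = 0, and every face is a triangle so 3F = 2E.
F = 2E/3 = 76. Then V = 0 + E − F = 0 + 114 − 76 = 38.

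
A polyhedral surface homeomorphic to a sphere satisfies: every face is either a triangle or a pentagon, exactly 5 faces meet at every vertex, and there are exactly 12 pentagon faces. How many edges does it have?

Let x be the number of triangles; then F = 12 + x.
Edge–face incidences: 2E = 5·12 + 3·x = 60 + 3x.
Every vertex has degree 5, so 5V = 2E.
Euler: V − E + F = 2 ⇒ (2E)/5 − E + (12 + x) = 2.
Multiply by 10: 2·(2E) − 5·(2E) + 10·(12 + x) = 20, i.e. 120 + 10x − 3·(60 + 3x) = 20.
Collecting terms: x − 60 = 20, so x = 80.
Then 2E = 60 + 3·80 = 300, so E = 150, V = 2E/5 = 60, F = 12 + 80 = 92.

150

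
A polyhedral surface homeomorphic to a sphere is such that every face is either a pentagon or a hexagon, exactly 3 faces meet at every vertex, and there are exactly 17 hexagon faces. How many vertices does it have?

54

Let x be the number of pentagons; then F = 17 + x.
Edge–face incidences: 2E = 6·17 + 5·x = 102 + 5x.
Every vertex has degree 3, so 3V = 2E.
Euler: V − E + F = 2 ⇒ (2E)/3 − E + (17 + x) = 2.
Multiply by 6: 2·(2E) − 3·(2E) + 6·(17 + x) = 12, i.e. 102 + 6x − (102 + 5x) = 12.
Collecting terms: x = 12.
Then 2E = 102 + 5·12 = 162, so E = 81, V = 2E/3 = 54, F = 17 + 12 = 29.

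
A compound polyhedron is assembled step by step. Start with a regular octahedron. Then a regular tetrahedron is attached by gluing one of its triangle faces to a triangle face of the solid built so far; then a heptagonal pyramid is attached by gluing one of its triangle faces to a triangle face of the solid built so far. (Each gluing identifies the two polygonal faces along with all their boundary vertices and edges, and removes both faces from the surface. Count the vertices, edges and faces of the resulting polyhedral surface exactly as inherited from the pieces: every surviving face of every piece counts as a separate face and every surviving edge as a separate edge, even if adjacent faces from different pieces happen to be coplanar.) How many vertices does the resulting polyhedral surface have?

12

A regular octahedron: V=6, E=12, F=8.
Attach a regular tetrahedron (V=4, E=6, F=4) along a 3-gon: merge 3 vertices and 3 edges, delete both glued faces → V=7, E=15, F=10.
Attach a heptagonal pyramid (V=8, E=14, F=8) along a 3-gon: merge 3 vertices and 3 edges, delete both glued faces → V=12, E=26, F=16.
Check: V − E + F = 12 − 26 + 16 = 2.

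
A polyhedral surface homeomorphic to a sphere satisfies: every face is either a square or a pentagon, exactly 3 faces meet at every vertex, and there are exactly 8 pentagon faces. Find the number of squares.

Let x be the number of squares; then F = 8 + x.
Edge–face incidences: 2E = 5·8 + 4·x = 40 + 4x.
Every vertex has degree 3, so 3V = 2E.
Euler: V − E + F = 2 ⇒ (2E)/3 − E + (8 + x) = 2.
Multiply by 6: 2·(2E) − 3·(2E) + 6·(8 + x) = 12, i.e. 48 + 6x − (40 + 4x) = 12.
Collecting terms: 2x + 8 = 12, so 2x = 4, so x = 2.
Then 2E = 40 + 4·2 = 48, so E = 24, V = 2E/3 = 16, F = 8 + 2 = 10.

2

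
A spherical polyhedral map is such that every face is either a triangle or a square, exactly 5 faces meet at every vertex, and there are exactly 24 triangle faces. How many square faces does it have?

Let x be the number of squares; then F = 24 + x.
Edge–face incidences: 2E = 3·24 + 4·x = 72 + 4x.
Every vertex has degree 5, so 5V = 2E.
Euler: V − E + F = 2 ⇒ (2E)/5 − E + (24 + x) = 2.
Multiply by 10: 2·(2E) − 5·(2E) + 10·(24 + x) = 20, i.e. 240 + 10x − 3·(72 + 4x) = 20.
Collecting terms: −2x + 24 = 20, so −2x = −4, so x = 2.
Then 2E = 72 + 4·2 = 80, so E = 40, V = 2E/5 = 16, F = 24 + 2 = 26.

2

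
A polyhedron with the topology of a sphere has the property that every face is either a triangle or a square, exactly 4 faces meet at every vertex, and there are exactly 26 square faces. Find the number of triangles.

8

Let x be the number of triangles; then F = 26 + x.
Edge–face incidences: 2E = 4·26 + 3·x = 104 + 3x.
Every vertex has degree 4, so 4V = 2E.
Euler: V − E + F = 2 ⇒ (2E)/4 − E + (26 + x) = 2.
Multiply by 8: 2·(2E) − 4·(2E) + 8·(26 + x) = 16, i.e. 208 + 8x − 2·(104 + 3x) = 16.
Collecting terms: 2x = 16, so x = 8.
Then 2E = 104 + 3·8 = 128, so E = 64, V = 2E/4 = 32, F = 26 + 8 = 34.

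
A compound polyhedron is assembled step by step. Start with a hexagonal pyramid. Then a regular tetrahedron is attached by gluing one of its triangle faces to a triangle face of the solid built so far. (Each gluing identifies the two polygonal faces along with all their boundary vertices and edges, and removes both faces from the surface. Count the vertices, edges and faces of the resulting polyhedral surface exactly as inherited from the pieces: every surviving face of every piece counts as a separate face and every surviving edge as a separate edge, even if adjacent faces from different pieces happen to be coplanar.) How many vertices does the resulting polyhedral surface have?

8

A hexagonal pyramid: V=7, E=12, F=7.
Attach a regular tetrahedron (V=4, E=6, F=4) along a 3-gon: merge 3 vertices and 3 edges, delete both glued faces → V=8, E=15, F=9.
Check: V − E + F = 8 − 15 + 9 = 2.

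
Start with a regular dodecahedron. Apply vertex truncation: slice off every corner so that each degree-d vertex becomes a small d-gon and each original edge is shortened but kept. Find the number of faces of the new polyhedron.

32

The base solid has V = 20, E = 30, F = 12.
Truncation replaces each original edge-end by a new vertex, so V′ = 2E = 60.
Each original edge survives, and each old vertex of degree d contributes d new edges; summing degrees gives Σd = 2E, so E′ = E + 2E = 3E = 90.
Each original face survives and each original vertex becomes one new face: F′ = F + V = 32.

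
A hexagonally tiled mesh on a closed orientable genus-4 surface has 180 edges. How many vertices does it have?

χ = 2 − 2·4 = -6, and every face is a hexagon so 6F = 2E.
F = 2E/6 = 60. Then V = -6 + E − F = -6 + 180 − 60 = 114.

114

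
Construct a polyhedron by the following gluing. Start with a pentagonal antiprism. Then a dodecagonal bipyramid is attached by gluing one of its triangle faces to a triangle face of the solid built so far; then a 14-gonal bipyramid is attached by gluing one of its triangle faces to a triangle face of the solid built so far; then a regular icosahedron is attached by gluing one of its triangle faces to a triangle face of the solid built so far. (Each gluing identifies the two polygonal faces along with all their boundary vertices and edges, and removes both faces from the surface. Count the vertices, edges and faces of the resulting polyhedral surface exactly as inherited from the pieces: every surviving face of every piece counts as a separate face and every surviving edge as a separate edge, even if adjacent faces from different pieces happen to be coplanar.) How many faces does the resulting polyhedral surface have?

78

A pentagonal antiprism: V=10, E=20, F=12.
Attach a dodecagonal bipyramid (V=14, E=36, F=24) along a 3-gon: merge 3 vertices and 3 edges, delete both glued faces → V=21, E=53, F=34.
Attach a 14-gonal bipyramid (V=16, E=42, F=28) along a 3-gon: merge 3 vertices and 3 edges, delete both glued faces → V=34, E=92, F=60.
Attach a regular icosahedron (V=12, E=30, F=20) along a 3-gon: merge 3 vertices and 3 edges, delete both glued faces → V=43, E=119, F=78.
Check: V − E + F = 43 − 119 + 78 = 2.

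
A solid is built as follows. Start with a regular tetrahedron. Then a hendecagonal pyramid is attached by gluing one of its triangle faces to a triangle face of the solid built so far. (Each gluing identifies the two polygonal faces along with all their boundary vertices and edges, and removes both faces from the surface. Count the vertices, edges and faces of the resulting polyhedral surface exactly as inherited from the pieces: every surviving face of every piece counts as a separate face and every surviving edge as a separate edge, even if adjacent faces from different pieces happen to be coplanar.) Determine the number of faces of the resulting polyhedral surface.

A regular tetrahedron: V=4, E=6, F=4.
Attach a hendecagonal pyramid (V=12, E=22, F=12) along a 3-gon: merge 3 vertices and 3 edges, delete both glued faces → V=13, E=25, F=14.
Check: V − E + F = 13 − 25 + 14 = 2.

14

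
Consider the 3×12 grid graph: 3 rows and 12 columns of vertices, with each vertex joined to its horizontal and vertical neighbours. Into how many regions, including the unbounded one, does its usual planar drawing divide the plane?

23

The grid has V = 3·12 = 36 vertices and E = 3·11 + 12·2 = 57 edges.
F = 2 − V + E = 2 − 36 + 57 = 23.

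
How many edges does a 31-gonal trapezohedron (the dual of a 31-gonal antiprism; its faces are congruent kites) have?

The n-trapezohedron (dual of the n-antiprism) has V = 2·31 + 2 = 64, E = 4·31 = 124, F = 2·31 = 62.
Check: V − E + F = 64 − 124 + 62 = 2.

124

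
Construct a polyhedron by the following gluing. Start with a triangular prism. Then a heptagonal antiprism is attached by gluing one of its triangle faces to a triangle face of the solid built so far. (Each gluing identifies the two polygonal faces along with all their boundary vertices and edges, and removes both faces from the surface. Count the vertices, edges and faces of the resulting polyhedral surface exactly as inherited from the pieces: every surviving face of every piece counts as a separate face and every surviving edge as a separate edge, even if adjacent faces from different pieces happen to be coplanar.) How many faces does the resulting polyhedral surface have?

19

A triangular prism: V=6, E=9, F=5.
Attach a heptagonal antiprism (V=14, E=28, F=16) along a 3-gon: merge 3 vertices and 3 edges, delete both glued faces → V=17, E=34, F=19.
Check: V − E + F = 17 − 34 + 19 = 2.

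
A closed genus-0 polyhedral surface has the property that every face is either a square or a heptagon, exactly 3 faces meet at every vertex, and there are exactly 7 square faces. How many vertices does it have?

Let x be the number of heptagons; then F = 7 + x.
Edge–face incidences: 2E = 4·7 + 7·x = 28 + 7x.
Every vertex has degree 3, so 3V = 2E.
Euler: V − E + F = 2 ⇒ (2E)/3 − E + (7 + x) = 2.
Multiply by 6: 2·(2E) − 3·(2E) + 6·(7 + x) = 12, i.e. 42 + 6x − (28 + 7x) = 12.
Collecting terms: −x + 14 = 12, so −x = −2, so x = 2.
Then 2E = 28 + 7·2 = 42, so E = 21, V = 2E/3 = 14, F = 7 + 2 = 9.

14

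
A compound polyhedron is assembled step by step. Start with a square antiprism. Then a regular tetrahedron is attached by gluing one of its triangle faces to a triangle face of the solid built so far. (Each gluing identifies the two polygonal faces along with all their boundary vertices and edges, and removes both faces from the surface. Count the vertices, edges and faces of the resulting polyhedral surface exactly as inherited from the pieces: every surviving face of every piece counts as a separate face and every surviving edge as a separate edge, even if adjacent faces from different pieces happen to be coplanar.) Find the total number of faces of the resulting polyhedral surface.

12

A square antiprism: V=8, E=16, F=10.
Attach a regular tetrahedron (V=4, E=6, F=4) along a 3-gon: merge 3 vertices and 3 edges, delete both glued faces → V=9, E=19, F=12.
Check: V − E + F = 9 − 19 + 12 = 2.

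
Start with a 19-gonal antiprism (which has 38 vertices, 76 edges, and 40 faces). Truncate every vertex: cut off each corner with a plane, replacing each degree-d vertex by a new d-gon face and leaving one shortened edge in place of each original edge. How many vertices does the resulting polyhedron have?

Truncation replaces each original edge-end by a new vertex, so V′ = 2E = 152.
Each original edge survives, and each old vertex of degree d contributes d new edges; summing degrees gives Σd = 2E, so E′ = E + 2E = 3E = 228.
Each original face survives and each original vertex becomes one new face: F′ = F + V = 78.

152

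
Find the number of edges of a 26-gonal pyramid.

52

A pyramid on an n-gon base has one n-gon and n triangles: V = 26 + 1 = 27, E = 2·26 = 52, F = 26 + 1 = 27.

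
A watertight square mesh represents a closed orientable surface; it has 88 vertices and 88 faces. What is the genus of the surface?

Every face is a square, so 2E = 4·88 = 352, giving E = 176.
χ = V − E + F = 88 − 176 + 88 = 0.
For a closed orientable surface χ = 2 − 2g, so g = (2 − (0))/2 = 1.

1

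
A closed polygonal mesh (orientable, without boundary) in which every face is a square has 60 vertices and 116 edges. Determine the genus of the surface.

Every face is a square and each edge borders two faces, so 4F = 2·116, giving F = 58.
χ = V − E + F = 60 − 116 + 58 = 2.
For a closed orientable surface χ = 2 − 2g, so g = (2 − (2))/2 = 0.

0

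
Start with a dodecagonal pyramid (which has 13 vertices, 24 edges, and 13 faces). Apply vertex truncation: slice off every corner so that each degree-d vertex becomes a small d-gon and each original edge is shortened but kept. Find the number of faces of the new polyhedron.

Truncation replaces each original edge-end by a new vertex, so V′ = 2E = 48.
Each original edge survives, and each old vertex of degree d contributes d new edges; summing degrees gives Σd = 2E, so E′ = E + 2E = 3E = 72.
Each original face survives and each original vertex becomes one new face: F′ = F + V = 26.

26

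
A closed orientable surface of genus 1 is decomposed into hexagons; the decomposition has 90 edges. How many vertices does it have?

60

χ = 2 − 2·1 = 0, and every face is a hexagon so 6F = 2E.
F = 2E/6 = 30. Then V = 0 + E − F = 0 + 90 − 30 = 60.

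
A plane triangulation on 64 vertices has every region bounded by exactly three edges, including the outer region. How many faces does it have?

124

In a plane triangulation 3F = 2E and V − E + F = 2, so F = 2V − 4 = 2·64 − 4 = 124.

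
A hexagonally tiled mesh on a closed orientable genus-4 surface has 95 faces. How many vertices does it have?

χ = 2 − 2·4 = -6, and every face is a hexagon so 6F = 2E.
E = 6·95/2 = 285. Then V = -6 + E − F = -6 + 285 − 95 = 184.

184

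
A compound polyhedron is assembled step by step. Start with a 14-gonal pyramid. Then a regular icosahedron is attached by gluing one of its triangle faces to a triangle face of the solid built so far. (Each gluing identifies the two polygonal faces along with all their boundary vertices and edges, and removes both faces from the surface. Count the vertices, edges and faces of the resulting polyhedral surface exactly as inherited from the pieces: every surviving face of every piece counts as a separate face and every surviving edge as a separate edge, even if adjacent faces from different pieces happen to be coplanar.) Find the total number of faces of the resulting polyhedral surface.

A 14-gonal pyramid: V=15, E=28, F=15.
Attach a regular icosahedron (V=12, E=30, F=20) along a 3-gon: merge 3 vertices and 3 edges, delete both glued faces → V=24, E=55, F=33.
Check: V − E + F = 24 − 55 + 33 = 2.

33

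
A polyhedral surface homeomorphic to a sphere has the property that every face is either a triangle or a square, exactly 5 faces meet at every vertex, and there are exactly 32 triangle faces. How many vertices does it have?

Let x be the number of squares; then F = 32 + x.
Edge–face incidences: 2E = 3·32 + 4·x = 96 + 4x.
Every vertex has degree 5, so 5V = 2E.
Euler: V − E + F = 2 ⇒ (2E)/5 − E + (32 + x) = 2.
Multiply by 10: 2·(2E) − 5·(2E) + 10·(32 + x) = 20, i.e. 320 + 10x − 3·(96 + 4x) = 20.
Collecting terms: −2x + 32 = 20, so −2x = −12, so x = 6.
Then 2E = 96 + 4·6 = 120, so E = 60, V = 2E/5 = 24, F = 32 + 6 = 38.

24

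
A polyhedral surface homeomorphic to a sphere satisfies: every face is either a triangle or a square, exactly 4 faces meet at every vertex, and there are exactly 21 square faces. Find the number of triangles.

8

Let x be the number of triangles; then F = 21 + x.
Edge–face incidences: 2E = 4·21 + 3·x = 84 + 3x.
Every vertex has degree 4, so 4V = 2E.
Euler: V − E + F = 2 ⇒ (2E)/4 − E + (21 + x) = 2.
Multiply by 8: 2·(2E) − 4·(2E) + 8·(21 + x) = 16, i.e. 168 + 8x − 2·(84 + 3x) = 16.
Collecting terms: 2x = 16, so x = 8.
Then 2E = 84 + 3·8 = 108, so E = 54, V = 2E/4 = 27, F = 21 + 8 = 29.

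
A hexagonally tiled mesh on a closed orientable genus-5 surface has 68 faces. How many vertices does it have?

χ = 2 − 2·5 = -8, and every face is a hexagon so 6F = 2E.
E = 6·68/2 = 204. Then V = -8 + E − F = -8 + 204 − 68 = 128.

128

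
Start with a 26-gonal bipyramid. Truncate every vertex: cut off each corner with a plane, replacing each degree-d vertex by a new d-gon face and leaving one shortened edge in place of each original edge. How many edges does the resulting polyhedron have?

234

The base solid has V = 28, E = 78, F = 52.
Truncation replaces each original edge-end by a new vertex, so V′ = 2E = 156.
Each original edge survives, and each old vertex of degree d contributes d new edges; summing degrees gives Σd = 2E, so E′ = E + 2E = 3E = 234.
Each original face survives and each original vertex becomes one new face: F′ = F + V = 80.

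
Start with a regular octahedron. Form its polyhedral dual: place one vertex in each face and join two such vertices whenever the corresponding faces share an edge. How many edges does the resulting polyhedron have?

12

The base solid has V = 6, E = 12, F = 8.
The dual swaps V and F and preserves E: V′ = F = 8, E′ = E = 12, F′ = V = 6.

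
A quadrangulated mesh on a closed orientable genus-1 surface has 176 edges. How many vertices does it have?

88

χ = 2 − 2·1 = 0, and every face is a square so 4F = 2E.
F = 2E/4 = 88. Then V = 0 + E − F = 0 + 176 − 88 = 88.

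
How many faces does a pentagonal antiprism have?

12

An antiprism on an n-gon has two n-gon caps and 2n triangles: V = 2·5 = 10, E = 4·5 = 20, F = 2·5 + 2 = 12.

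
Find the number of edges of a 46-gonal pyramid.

92

A pyramid on an n-gon base has one n-gon and n triangles: V = 46 + 1 = 47, E = 2·46 = 92, F = 46 + 1 = 47.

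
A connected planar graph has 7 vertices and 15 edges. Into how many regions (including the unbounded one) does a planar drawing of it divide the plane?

10

Euler's formula for a connected plane graph: V − E + F = 2, so F = 2 − 7 + 15 = 10.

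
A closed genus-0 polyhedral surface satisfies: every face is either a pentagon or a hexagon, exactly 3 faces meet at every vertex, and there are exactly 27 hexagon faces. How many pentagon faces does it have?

12

Let x be the number of pentagons; then F = 27 + x.
Edge–face incidences: 2E = 6·27 + 5·x = 162 + 5x.
Every vertex has degree 3, so 3V = 2E.
Euler: V − E + F = 2 ⇒ (2E)/3 − E + (27 + x) = 2.
Multiply by 6: 2·(2E) − 3·(2E) + 6·(27 + x) = 12, i.e. 162 + 6x − (162 + 5x) = 12.
Collecting terms: x = 12.
Then 2E = 162 + 5·12 = 222, so E = 111, V = 2E/3 = 74, F = 27 + 12 = 39.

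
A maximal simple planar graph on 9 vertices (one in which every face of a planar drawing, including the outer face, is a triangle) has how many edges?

21

In a plane triangulation 3F = 2E and V − E + F = 2, so E = 3V − 6 = 3·9 − 6 = 21.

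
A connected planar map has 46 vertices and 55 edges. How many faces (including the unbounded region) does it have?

Euler's formula for a connected plane graph: V − E + F = 2, so F = 2 − 46 + 55 = 11.

11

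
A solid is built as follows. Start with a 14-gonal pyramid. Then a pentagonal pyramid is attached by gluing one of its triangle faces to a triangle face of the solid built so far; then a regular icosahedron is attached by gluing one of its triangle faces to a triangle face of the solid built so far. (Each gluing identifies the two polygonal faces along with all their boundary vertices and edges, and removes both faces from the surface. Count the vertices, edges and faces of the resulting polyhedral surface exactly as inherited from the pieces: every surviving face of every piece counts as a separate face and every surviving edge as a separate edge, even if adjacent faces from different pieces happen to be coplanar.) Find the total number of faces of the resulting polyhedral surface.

A 14-gonal pyramid: V=15, E=28, F=15.
Attach a pentagonal pyramid (V=6, E=10, F=6) along a 3-gon: merge 3 vertices and 3 edges, delete both glued faces → V=18, E=35, F=19.
Attach a regular icosahedron (V=12, E=30, F=20) along a 3-gon: merge 3 vertices and 3 edges, delete both glued faces → V=27, E=62, F=37.
Check: V − E + F = 27 − 62 + 37 = 2.

37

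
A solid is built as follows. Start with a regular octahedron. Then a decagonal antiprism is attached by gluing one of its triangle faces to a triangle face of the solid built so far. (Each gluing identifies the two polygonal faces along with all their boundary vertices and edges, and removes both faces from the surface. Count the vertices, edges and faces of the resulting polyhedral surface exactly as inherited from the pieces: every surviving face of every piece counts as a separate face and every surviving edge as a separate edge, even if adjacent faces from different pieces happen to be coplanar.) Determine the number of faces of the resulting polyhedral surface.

28

A regular octahedron: V=6, E=12, F=8.
Attach a decagonal antiprism (V=20, E=40, F=22) along a 3-gon: merge 3 vertices and 3 edges, delete both glued faces → V=23, E=49, F=28.
Check: V − E + F = 23 − 49 + 28 = 2.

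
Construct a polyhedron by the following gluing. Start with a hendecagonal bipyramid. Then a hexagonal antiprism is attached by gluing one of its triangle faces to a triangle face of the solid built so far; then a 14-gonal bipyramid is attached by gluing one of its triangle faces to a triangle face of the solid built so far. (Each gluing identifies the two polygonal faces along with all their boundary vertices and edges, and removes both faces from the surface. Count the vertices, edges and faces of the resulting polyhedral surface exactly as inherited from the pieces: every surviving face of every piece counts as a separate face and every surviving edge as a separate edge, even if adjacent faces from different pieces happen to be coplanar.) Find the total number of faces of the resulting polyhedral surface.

60

A hendecagonal bipyramid: V=13, E=33, F=22.
Attach a hexagonal antiprism (V=12, E=24, F=14) along a 3-gon: merge 3 vertices and 3 edges, delete both glued faces → V=22, E=54, F=34.
Attach a 14-gonal bipyramid (V=16, E=42, F=28) along a 3-gon: merge 3 vertices and 3 edges, delete both glued faces → V=35, E=93, F=60.
Check: V − E + F = 35 − 93 + 60 = 2.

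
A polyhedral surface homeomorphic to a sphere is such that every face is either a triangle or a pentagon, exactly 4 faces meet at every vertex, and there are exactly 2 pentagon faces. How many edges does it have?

Let x be the number of triangles; then F = 2 + x.
Edge–face incidences: 2E = 5·2 + 3·x = 10 + 3x.
Every vertex has degree 4, so 4V = 2E.
Euler: V − E + F = 2 ⇒ (2E)/4 − E + (2 + x) = 2.
Multiply by 8: 2·(2E) − 4·(2E) + 8·(2 + x) = 16, i.e. 16 + 8x − 2·(10 + 3x) = 16.
Collecting terms: 2x − 4 = 16, so 2x = 20, so x = 10.
Then 2E = 10 + 3·10 = 40, so E = 20, V = 2E/4 = 10, F = 2 + 10 = 12.

20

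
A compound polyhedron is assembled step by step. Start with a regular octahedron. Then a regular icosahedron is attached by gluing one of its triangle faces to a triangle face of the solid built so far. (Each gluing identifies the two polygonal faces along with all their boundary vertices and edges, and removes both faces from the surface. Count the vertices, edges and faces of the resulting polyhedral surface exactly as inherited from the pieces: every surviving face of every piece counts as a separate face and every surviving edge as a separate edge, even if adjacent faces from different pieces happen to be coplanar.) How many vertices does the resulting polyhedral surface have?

A regular octahedron: V=6, E=12, F=8.
Attach a regular icosahedron (V=12, E=30, F=20) along a 3-gon: merge 3 vertices and 3 edges, delete both glued faces → V=15, E=39, F=26.
Check: V − E + F = 15 − 39 + 26 = 2.

15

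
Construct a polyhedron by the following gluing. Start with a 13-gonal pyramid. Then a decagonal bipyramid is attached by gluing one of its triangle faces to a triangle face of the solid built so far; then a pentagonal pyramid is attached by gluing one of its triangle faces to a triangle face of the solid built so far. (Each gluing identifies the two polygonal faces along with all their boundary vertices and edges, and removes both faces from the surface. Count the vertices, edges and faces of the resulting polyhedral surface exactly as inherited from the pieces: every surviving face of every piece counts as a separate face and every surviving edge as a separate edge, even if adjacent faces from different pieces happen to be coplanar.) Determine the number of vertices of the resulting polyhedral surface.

A 13-gonal pyramid: V=14, E=26, F=14.
Attach a decagonal bipyramid (V=12, E=30, F=20) along a 3-gon: merge 3 vertices and 3 edges, delete both glued faces → V=23, E=53, F=32.
Attach a pentagonal pyramid (V=6, E=10, F=6) along a 3-gon: merge 3 vertices and 3 edges, delete both glued faces → V=26, E=60, F=36.
Check: V − E + F = 26 − 60 + 36 = 2.

26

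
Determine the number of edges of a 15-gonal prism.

A prism on an n-gon has two n-gon bases and n rectangular sides: V = 2·15 = 30, E = 3·15 = 45, F = 15 + 2 = 17.

45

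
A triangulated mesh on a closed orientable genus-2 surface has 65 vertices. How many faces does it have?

134

χ = 2 − 2·2 = -2, and every face is a triangle so 3F = 2E.
V − E + F = -2 with E = 3F/2 gives 65 − (3/2 − 1)·F = -2, so F = 134 and E = 201.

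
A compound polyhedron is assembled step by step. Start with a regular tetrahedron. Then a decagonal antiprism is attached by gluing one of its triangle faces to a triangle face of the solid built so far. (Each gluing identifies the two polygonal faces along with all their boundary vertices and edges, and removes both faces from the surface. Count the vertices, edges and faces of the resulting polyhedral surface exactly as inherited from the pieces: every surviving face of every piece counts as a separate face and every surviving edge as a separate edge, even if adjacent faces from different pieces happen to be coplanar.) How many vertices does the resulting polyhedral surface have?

21

A regular tetrahedron: V=4, E=6, F=4.
Attach a decagonal antiprism (V=20, E=40, F=22) along a 3-gon: merge 3 vertices and 3 edges, delete both glued faces → V=21, E=43, F=24.
Check: V − E + F = 21 − 43 + 24 = 2.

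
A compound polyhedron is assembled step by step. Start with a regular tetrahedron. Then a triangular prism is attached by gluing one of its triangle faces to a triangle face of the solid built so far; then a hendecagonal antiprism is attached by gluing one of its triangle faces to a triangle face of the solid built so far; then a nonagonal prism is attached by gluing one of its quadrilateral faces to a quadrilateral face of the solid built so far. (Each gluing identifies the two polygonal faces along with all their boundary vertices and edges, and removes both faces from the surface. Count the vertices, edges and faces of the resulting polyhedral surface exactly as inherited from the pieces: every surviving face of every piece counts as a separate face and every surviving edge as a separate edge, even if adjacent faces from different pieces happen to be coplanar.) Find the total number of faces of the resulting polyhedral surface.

A regular tetrahedron: V=4, E=6, F=4.
Attach a triangular prism (V=6, E=9, F=5) along a 3-gon: merge 3 vertices and 3 edges, delete both glued faces → V=7, E=12, F=7.
Attach a hendecagonal antiprism (V=22, E=44, F=24) along a 3-gon: merge 3 vertices and 3 edges, delete both glued faces → V=26, E=53, F=29.
Attach a nonagonal prism (V=18, E=27, F=11) along a 4-gon: merge 4 vertices and 4 edges, delete both glued faces → V=40, E=76, F=38.
Check: V − E + F = 40 − 76 + 38 = 2.

38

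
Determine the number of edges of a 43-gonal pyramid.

86

A pyramid on an n-gon base has one n-gon and n triangles: V = 43 + 1 = 44, E = 2·43 = 86, F = 43 + 1 = 44.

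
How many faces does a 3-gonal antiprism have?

An antiprism on an n-gon has two n-gon caps and 2n triangles: V = 2·3 = 6, E = 4·3 = 12, F = 2·3 + 2 = 8.

8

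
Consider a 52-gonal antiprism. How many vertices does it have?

104

An antiprism on an n-gon has two n-gon caps and 2n triangles: V = 2·52 = 104, E = 4·52 = 208, F = 2·52 + 2 = 106.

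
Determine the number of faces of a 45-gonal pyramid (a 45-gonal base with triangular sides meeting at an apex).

A pyramid on an n-gon base has one n-gon and n triangles: V = 45 + 1 = 46, E = 2·45 = 90, F = 45 + 1 = 46.
Check: V − E + F = 46 − 90 + 46 = 2.

46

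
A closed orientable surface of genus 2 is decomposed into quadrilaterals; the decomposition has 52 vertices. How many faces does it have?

54

χ = 2 − 2·2 = -2, and every face is a square so 4F = 2E.
V − E + F = -2 with E = 4F/2 gives 52 − (4/2 − 1)·F = -2, so F = 54 and E = 108.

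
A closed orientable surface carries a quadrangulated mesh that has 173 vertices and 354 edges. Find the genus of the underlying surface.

Every face is a square and each edge borders two faces, so 4F = 2·354, giving F = 177.
χ = V − E + F = 173 − 354 + 177 = -4.
For a closed orientable surface χ = 2 − 2g, so g = (2 − (-4))/2 = 3.

3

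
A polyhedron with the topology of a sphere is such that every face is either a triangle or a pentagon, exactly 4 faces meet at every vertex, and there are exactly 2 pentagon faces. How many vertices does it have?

10

Let x be the number of triangles; then F = 2 + x.
Edge–face incidences: 2E = 5·2 + 3·x = 10 + 3x.
Every vertex has degree 4, so 4V = 2E.
Euler: V − E + F = 2 ⇒ (2E)/4 − E + (2 + x) = 2.
Multiply by 8: 2·(2E) − 4·(2E) + 8·(2 + x) = 16, i.e. 16 + 8x − 2·(10 + 3x) = 16.
Collecting terms: 2x − 4 = 16, so 2x = 20, so x = 10.
Then 2E = 10 + 3·10 = 40, so E = 20, V = 2E/4 = 10, F = 2 + 10 = 12.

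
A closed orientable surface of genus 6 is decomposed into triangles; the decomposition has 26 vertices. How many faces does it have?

χ = 2 − 2·6 = -10, and every face is a triangle so 3F = 2E.
V − E + F = -10 with E = 3F/2 gives 26 − (3/2 − 1)·F = -10, so F = 72 and E = 108.

72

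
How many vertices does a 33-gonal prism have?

66

A prism on an n-gon has two n-gon bases and n rectangular sides: V = 2·33 = 66, E = 3·33 = 99, F = 33 + 2 = 35.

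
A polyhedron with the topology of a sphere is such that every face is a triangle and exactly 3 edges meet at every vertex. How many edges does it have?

6

Each face has 3 edges and each edge borders two faces, so 2E = 3F.
Each vertex has degree 3, so 3V = 2E and hence V = 3F/3.
Euler: V − E + F = 2 ⇒ (3F/3) − (3F/2) + F = 2.
Multiply by 6: (6 − 9 + 6)F = 12, i.e. 3F = 12.
So F = 4, E = 3·4/2 = 6, V = 3·4/3 = 4.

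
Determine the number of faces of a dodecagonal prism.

A prism on an n-gon has two n-gon bases and n rectangular sides: V = 2·12 = 24, E = 3·12 = 36, F = 12 + 2 = 14.

14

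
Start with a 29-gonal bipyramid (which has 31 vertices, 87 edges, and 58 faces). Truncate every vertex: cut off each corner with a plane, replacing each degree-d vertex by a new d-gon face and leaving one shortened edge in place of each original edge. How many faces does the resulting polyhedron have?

Truncation replaces each original edge-end by a new vertex, so V′ = 2E = 174.
Each original edge survives, and each old vertex of degree d contributes d new edges; summing degrees gives Σd = 2E, so E′ = E + 2E = 3E = 261.
Each original face survives and each original vertex becomes one new face: F′ = F + V = 89.

89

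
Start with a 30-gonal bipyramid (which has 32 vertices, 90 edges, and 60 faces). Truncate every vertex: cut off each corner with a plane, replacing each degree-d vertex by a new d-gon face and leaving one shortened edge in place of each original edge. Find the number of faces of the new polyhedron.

92

Truncation replaces each original edge-end by a new vertex, so V′ = 2E = 180.
Each original edge survives, and each old vertex of degree d contributes d new edges; summing degrees gives Σd = 2E, so E′ = E + 2E = 3E = 270.
Each original face survives and each original vertex becomes one new face: F′ = F + V = 92.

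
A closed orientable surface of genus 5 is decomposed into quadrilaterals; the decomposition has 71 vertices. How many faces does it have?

χ = 2 − 2·5 = -8, and every face is a square so 4F = 2E.
V − E + F = -8 with E = 4F/2 gives 71 − (4/2 − 1)·F = -8, so F = 79 and E = 158.

79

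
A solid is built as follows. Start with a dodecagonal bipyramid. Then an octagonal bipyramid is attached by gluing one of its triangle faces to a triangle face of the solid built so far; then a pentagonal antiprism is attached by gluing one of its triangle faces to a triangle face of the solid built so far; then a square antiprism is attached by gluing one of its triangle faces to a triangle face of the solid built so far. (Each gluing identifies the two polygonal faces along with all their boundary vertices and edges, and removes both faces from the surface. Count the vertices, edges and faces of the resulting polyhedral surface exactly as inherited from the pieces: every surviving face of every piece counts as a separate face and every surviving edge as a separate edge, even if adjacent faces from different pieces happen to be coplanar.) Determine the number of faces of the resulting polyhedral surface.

A dodecagonal bipyramid: V=14, E=36, F=24.
Attach an octagonal bipyramid (V=10, E=24, F=16) along a 3-gon: merge 3 vertices and 3 edges, delete both glued faces → V=21, E=57, F=38.
Attach a pentagonal antiprism (V=10, E=20, F=12) along a 3-gon: merge 3 vertices and 3 edges, delete both glued faces → V=28, E=74, F=48.
Attach a square antiprism (V=8, E=16, F=10) along a 3-gon: merge 3 vertices and 3 edges, delete both glued faces → V=33, E=87, F=56.
Check: V − E + F = 33 − 87 + 56 = 2.

56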